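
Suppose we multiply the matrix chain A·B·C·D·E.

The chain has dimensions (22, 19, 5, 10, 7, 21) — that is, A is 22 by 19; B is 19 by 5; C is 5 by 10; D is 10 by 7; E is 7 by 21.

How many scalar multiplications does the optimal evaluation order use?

5485

Adjacent pairs: AB = 22·19·5 = 2090; BC = 19·5·10 = 950; CD = 5·10·7 = 350; DE = 10·7·21 = 1470.
Length 3: A..C: k=1: 0+950+22·19·10=5130; k=2: 2090+0+22·5·10=3190 → min 3190 | B..D: k=2: 0+350+19·5·7=1015; k=3: 950+0+19·10·7=2280 → min 1015 | C..E: k=3: 0+1470+5·10·21=2520; k=4: 350+0+5·7·21=1085 → min 1085.
Length 4: A..D: k=1: 0+1015+22·19·7=3941; k=2: 2090+350+22·5·7=3210; k=3: 3190+0+22·10·7=4730 → min 3210 | B..E: k=2: 0+1085+19·5·21=3080; k=3: 950+1470+19·10·21=6410; k=4: 1015+0+19·7·21=3808 → min 3080.
Length 5: A..E: k=1: 0+3080+22·19·21=11858; k=2: 2090+1085+22·5·21=5485; k=3: 3190+1470+22·10·21=9280; k=4: 3210+0+22·7·21=6444 → min 5485.
Optimal order: ((A·B)·((C·D)·E)) with cost 5485.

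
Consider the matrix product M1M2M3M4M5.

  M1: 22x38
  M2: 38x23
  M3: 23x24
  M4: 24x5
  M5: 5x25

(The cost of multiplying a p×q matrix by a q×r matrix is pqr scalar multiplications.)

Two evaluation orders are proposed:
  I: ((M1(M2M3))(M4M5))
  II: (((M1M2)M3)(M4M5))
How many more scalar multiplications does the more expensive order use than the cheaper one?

9668

Order I = ((M1(M2M3))(M4M5)): (M2M3): 38×23 by 23×24 → 38×24, cost 38·23·24 = 20976; (M1(M2M3)): 22×38 by 38×24 → 22×24, cost 22·38·24 = 20064; cumulative 41040; (M4M5): 24×5 by 5×25 → 24×25, cost 24·5·25 = 3000; ((M1(M2M3))(M4M5)): 22×24 by 24×25 → 22×25, cost 22·24·25 = 13200; cumulative 57240. Total 57240.
Order II = (((M1M2)M3)(M4M5)): (M1M2): 22×38 by 38×23 → 22×23, cost 22·38·23 = 19228; ((M1M2)M3): 22×23 by 23×24 → 22×24, cost 22·23·24 = 12144; cumulative 31372; (M4M5): 24×5 by 5×25 → 24×25, cost 24·5·25 = 3000; (((M1M2)M3)(M4M5)): 22×24 by 24×25 → 22×25, cost 22·24·25 = 13200; cumulative 47572. Total 47572.
Difference: |57240 − 47572| = 9668.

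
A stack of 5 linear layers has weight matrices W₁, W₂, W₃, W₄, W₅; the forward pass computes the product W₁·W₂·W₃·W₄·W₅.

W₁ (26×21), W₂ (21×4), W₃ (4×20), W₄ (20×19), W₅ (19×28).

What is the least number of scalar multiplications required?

Adjacent pairs: W₁W₂ = 26·21·4 = 2184; W₂W₃ = 21·4·20 = 1680; W₃W₄ = 4·20·19 = 1520; W₄W₅ = 20·19·28 = 10640.
Length 3: W₁..W₃: k=1: 0+1680+26·21·20=12600; k=2: 2184+0+26·4·20=4264 → min 4264 | W₂..W₄: k=2: 0+1520+21·4·19=3116; k=3: 1680+0+21·20·19=9660 → min 3116 | W₃..W₅: k=3: 0+10640+4·20·28=12880; k=4: 1520+0+4·19·28=3648 → min 3648.
Length 4: W₁..W₄: k=1: 0+3116+26·21·19=13490; k=2: 2184+1520+26·4·19=5680; k=3: 4264+0+26·20·19=14144 → min 5680 | W₂..W₅: k=2: 0+3648+21·4·28=6000; k=3: 1680+10640+21·20·28=24080; k=4: 3116+0+21·19·28=14288 → min 6000.
Length 5: W₁..W₅: k=1: 0+6000+26·21·28=21288; k=2: 2184+3648+26·4·28=8744; k=3: 4264+10640+26·20·28=29464; k=4: 5680+0+26·19·28=19512 → min 8744.
Optimal order: ((W₁·W₂)·((W₃·W₄)·W₅)) with cost 8744.

8744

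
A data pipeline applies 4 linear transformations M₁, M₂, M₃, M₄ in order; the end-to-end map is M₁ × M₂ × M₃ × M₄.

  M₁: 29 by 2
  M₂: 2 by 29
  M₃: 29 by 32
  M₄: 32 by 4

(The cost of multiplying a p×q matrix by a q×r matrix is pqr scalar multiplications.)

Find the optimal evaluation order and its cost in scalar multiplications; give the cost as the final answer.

2344

Adjacent pairs: M₁M₂ = 29·2·29 = 1682; M₂M₃ = 2·29·32 = 1856; M₃M₄ = 29·32·4 = 3712.
Length 3: M₁..M₃: k=1: 0+1856+29·2·32=3712; k=2: 1682+0+29·29·32=28594 → min 3712 | M₂..M₄: k=2: 0+3712+2·29·4=3944; k=3: 1856+0+2·32·4=2112 → min 2112.
Length 4: M₁..M₄: k=1: 0+2112+29·2·4=2344; k=2: 1682+3712+29·29·4=8758; k=3: 3712+0+29·32·4=7424 → min 2344.
Optimal parenthesization: (M₁ × ((M₂ × M₃) × M₄)) with cost 2344.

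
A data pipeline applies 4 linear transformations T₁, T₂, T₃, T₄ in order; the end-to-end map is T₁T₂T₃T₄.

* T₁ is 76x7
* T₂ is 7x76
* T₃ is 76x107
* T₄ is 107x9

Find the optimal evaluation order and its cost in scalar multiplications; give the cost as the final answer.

Adjacent pairs: T₁T₂ = 76·7·76 = 40432; T₂T₃ = 7·76·107 = 56924; T₃T₄ = 76·107·9 = 73188.
Length 3: T₁..T₃: k=1: 0+56924+76·7·107=113848; k=2: 40432+0+76·76·107=658464 → min 113848 | T₂..T₄: k=2: 0+73188+7·76·9=77976; k=3: 56924+0+7·107·9=63665 → min 63665.
Length 4: T₁..T₄: k=1: 0+63665+76·7·9=68453; k=2: 40432+73188+76·76·9=165604; k=3: 113848+0+76·107·9=187036 → min 68453.
Optimal parenthesization: (T₁((T₂T₃)T₄)) with cost 68453.

68453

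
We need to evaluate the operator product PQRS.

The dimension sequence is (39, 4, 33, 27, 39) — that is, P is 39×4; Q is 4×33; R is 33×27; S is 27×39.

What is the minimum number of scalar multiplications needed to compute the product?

13860

Adjacent pairs: PQ = 39·4·33 = 5148; QR = 4·33·27 = 3564; RS = 33·27·39 = 34749.
Length 3: P..R: k=1: 0+3564+39·4·27=7776; k=2: 5148+0+39·33·27=39897 → min 7776 | Q..S: k=2: 0+34749+4·33·39=39897; k=3: 3564+0+4·27·39=7776 → min 7776.
Length 4: P..S: k=1: 0+7776+39·4·39=13860; k=2: 5148+34749+39·33·39=90090; k=3: 7776+0+39·27·39=48843 → min 13860.
Optimal order: (P((QR)S)) with cost 13860.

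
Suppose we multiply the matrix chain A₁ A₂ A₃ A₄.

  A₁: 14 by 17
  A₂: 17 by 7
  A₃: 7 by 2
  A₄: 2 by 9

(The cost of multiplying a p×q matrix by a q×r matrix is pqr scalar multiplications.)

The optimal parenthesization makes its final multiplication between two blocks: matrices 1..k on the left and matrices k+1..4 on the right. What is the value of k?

Adjacent pairs: A₁A₂ = 14·17·7 = 1666; A₂A₃ = 17·7·2 = 238; A₃A₄ = 7·2·9 = 126.
Length 3: A₁..A₃: k=1: 0+238+14·17·2=714; k=2: 1666+0+14·7·2=1862 → min 714 | A₂..A₄: k=2: 0+126+17·7·9=1197; k=3: 238+0+17·2·9=544 → min 544.
Top-level splits: k=1: (A₁..A₁)·(A₂..A₄) → 0+544+14·17·9 = 2686; k=2: (A₁..A₂)·(A₃..A₄) → 1666+126+14·7·9 = 2674; k=3: (A₁..A₃)·(A₄..A₄) → 714+0+14·2·9 = 966.
Best split is after A₃, i.e. k = 3.

3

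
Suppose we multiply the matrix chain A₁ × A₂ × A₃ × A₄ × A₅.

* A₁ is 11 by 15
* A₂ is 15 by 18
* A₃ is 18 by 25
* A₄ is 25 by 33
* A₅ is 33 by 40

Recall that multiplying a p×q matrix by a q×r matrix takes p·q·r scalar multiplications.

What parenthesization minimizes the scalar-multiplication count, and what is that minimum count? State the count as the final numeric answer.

Adjacent pairs: A₁A₂ = 11·15·18 = 2970; A₂A₃ = 15·18·25 = 6750; A₃A₄ = 18·25·33 = 14850; A₄A₅ = 25·33·40 = 33000.
Length 3: A₁..A₃: k=1: 0+6750+11·15·25=10875; k=2: 2970+0+11·18·25=7920 → min 7920 | A₂..A₄: k=2: 0+14850+15·18·33=23760; k=3: 6750+0+15·25·33=19125 → min 19125 | A₃..A₅: k=3: 0+33000+18·25·40=51000; k=4: 14850+0+18·33·40=38610 → min 38610.
Length 4: A₁..A₄: k=1: 0+19125+11·15·33=24570; k=2: 2970+14850+11·18·33=24354; k=3: 7920+0+11·25·33=16995 → min 16995 | A₂..A₅: k=2: 0+38610+15·18·40=49410; k=3: 6750+33000+15·25·40=54750; k=4: 19125+0+15·33·40=38925 → min 38925.
Length 5: A₁..A₅: k=1: 0+38925+11·15·40=45525; k=2: 2970+38610+11·18·40=49500; k=3: 7920+33000+11·25·40=51920; k=4: 16995+0+11·33·40=31515 → min 31515.
Optimal parenthesization: ((((A₁ × A₂) × A₃) × A₄) × A₅) with cost 31515.

31515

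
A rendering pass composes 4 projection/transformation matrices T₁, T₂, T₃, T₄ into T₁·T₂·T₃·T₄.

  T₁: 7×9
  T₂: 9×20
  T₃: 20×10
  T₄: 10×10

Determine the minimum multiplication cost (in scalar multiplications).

Adjacent pairs: T₁T₂ = 7·9·20 = 1260; T₂T₃ = 9·20·10 = 1800; T₃T₄ = 20·10·10 = 2000.
Length 3: T₁..T₃: k=1: 0+1800+7·9·10=2430; k=2: 1260+0+7·20·10=2660 → min 2430 | T₂..T₄: k=2: 0+2000+9·20·10=3800; k=3: 1800+0+9·10·10=2700 → min 2700.
Length 4: T₁..T₄: k=1: 0+2700+7·9·10=3330; k=2: 1260+2000+7·20·10=4660; k=3: 2430+0+7·10·10=3130 → min 3130.
Optimal order: ((T₁·(T₂·T₃))·T₄) with cost 3130.

3130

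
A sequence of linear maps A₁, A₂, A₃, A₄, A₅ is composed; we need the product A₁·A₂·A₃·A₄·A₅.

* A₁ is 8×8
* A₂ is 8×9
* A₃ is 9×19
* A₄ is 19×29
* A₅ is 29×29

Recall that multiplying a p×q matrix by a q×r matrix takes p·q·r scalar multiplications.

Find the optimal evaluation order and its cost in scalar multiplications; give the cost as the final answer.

Adjacent pairs: A₁A₂ = 8·8·9 = 576; A₂A₃ = 8·9·19 = 1368; A₃A₄ = 9·19·29 = 4959; A₄A₅ = 19·29·29 = 15979.
Length 3: A₁..A₃: k=1: 0+1368+8·8·19=2584; k=2: 576+0+8·9·19=1944 → min 1944 | A₂..A₄: k=2: 0+4959+8·9·29=7047; k=3: 1368+0+8·19·29=5776 → min 5776 | A₃..A₅: k=3: 0+15979+9·19·29=20938; k=4: 4959+0+9·29·29=12528 → min 12528.
Length 4: A₁..A₄: k=1: 0+5776+8·8·29=7632; k=2: 576+4959+8·9·29=7623; k=3: 1944+0+8·19·29=6352 → min 6352 | A₂..A₅: k=2: 0+12528+8·9·29=14616; k=3: 1368+15979+8·19·29=21755; k=4: 5776+0+8·29·29=12504 → min 12504.
Length 5: A₁..A₅: k=1: 0+12504+8·8·29=14360; k=2: 576+12528+8·9·29=15192; k=3: 1944+15979+8·19·29=22331; k=4: 6352+0+8·29·29=13080 → min 13080.
Optimal parenthesization: ((((A₁·A₂)·A₃)·A₄)·A₅) with cost 13080.

13080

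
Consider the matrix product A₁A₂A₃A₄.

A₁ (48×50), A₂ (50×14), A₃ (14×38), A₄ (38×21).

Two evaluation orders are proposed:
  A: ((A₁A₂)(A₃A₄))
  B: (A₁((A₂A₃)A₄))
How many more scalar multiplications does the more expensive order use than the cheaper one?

Order A = ((A₁A₂)(A₃A₄)): (A₁A₂): 48×50 by 50×14 → 48×14, cost 48·50·14 = 33600; (A₃A₄): 14×38 by 38×21 → 14×21, cost 14·38·21 = 11172; ((A₁A₂)(A₃A₄)): 48×14 by 14×21 → 48×21, cost 48·14·21 = 14112; cumulative 58884. Total 58884.
Order B = (A₁((A₂A₃)A₄)): (A₂A₃): 50×14 by 14×38 → 50×38, cost 50·14·38 = 26600; ((A₂A₃)A₄): 50×38 by 38×21 → 50×21, cost 50·38·21 = 39900; cumulative 66500; (A₁((A₂A₃)A₄)): 48×50 by 50×21 → 48×21, cost 48·50·21 = 50400; cumulative 116900. Total 116900.
Difference: |58884 − 116900| = 58016.

58016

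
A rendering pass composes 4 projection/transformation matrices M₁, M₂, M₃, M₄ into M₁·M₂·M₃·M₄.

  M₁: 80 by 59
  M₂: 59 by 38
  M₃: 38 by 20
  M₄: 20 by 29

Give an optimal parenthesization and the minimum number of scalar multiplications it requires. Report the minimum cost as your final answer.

Adjacent pairs: M₁M₂ = 80·59·38 = 179360; M₂M₃ = 59·38·20 = 44840; M₃M₄ = 38·20·29 = 22040.
Length 3: M₁..M₃: k=1: 0+44840+80·59·20=139240; k=2: 179360+0+80·38·20=240160 → min 139240 | M₂..M₄: k=2: 0+22040+59·38·29=87058; k=3: 44840+0+59·20·29=79060 → min 79060.
Length 4: M₁..M₄: k=1: 0+79060+80·59·29=215940; k=2: 179360+22040+80·38·29=289560; k=3: 139240+0+80·20·29=185640 → min 185640.
Optimal parenthesization: ((M₁·(M₂·M₃))·M₄) with cost 185640.

185640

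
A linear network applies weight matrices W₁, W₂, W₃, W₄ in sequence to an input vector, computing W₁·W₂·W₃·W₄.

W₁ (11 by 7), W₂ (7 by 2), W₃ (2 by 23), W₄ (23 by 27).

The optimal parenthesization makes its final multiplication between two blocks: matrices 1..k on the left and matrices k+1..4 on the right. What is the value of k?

Adjacent pairs: W₁W₂ = 11·7·2 = 154; W₂W₃ = 7·2·23 = 322; W₃W₄ = 2·23·27 = 1242.
Length 3: W₁..W₃: k=1: 0+322+11·7·23=2093; k=2: 154+0+11·2·23=660 → min 660 | W₂..W₄: k=2: 0+1242+7·2·27=1620; k=3: 322+0+7·23·27=4669 → min 1620.
Top-level splits: k=1: (W₁..W₁)·(W₂..W₄) → 0+1620+11·7·27 = 3699; k=2: (W₁..W₂)·(W₃..W₄) → 154+1242+11·2·27 = 1990; k=3: (W₁..W₃)·(W₄..W₄) → 660+0+11·23·27 = 7491.
Best split is after W₂, i.e. k = 2.

2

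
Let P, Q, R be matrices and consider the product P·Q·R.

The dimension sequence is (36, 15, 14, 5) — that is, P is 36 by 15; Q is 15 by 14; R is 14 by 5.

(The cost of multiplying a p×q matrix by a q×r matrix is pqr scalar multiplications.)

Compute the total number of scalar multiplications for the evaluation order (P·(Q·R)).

3750

(Q·R): 15×14 by 14×5 → 15×5, cost 15·14·5 = 1050
(P·(Q·R)): 36×15 by 15×5 → 36×5, cost 36·15·5 = 2700; cumulative 3750
Total: 3750 scalar multiplications.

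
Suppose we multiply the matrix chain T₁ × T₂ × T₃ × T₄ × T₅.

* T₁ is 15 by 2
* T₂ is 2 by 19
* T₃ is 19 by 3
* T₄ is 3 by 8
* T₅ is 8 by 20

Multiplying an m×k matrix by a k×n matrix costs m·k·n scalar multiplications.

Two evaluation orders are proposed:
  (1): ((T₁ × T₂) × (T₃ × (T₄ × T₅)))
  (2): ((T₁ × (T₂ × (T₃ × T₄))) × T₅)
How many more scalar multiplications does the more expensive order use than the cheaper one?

4490

Order (1) = ((T₁ × T₂) × (T₃ × (T₄ × T₅))): (T₁ × T₂): 15×2 by 2×19 → 15×19, cost 15·2·19 = 570; (T₄ × T₅): 3×8 by 8×20 → 3×20, cost 3·8·20 = 480; (T₃ × (T₄ × T₅)): 19×3 by 3×20 → 19×20, cost 19·3·20 = 1140; cumulative 1620; ((T₁ × T₂) × (T₃ × (T₄ × T₅))): 15×19 by 19×20 → 15×20, cost 15·19·20 = 5700; cumulative 7890. Total 7890.
Order (2) = ((T₁ × (T₂ × (T₃ × T₄))) × T₅): (T₃ × T₄): 19×3 by 3×8 → 19×8, cost 19·3·8 = 456; (T₂ × (T₃ × T₄)): 2×19 by 19×8 → 2×8, cost 2·19·8 = 304; cumulative 760; (T₁ × (T₂ × (T₃ × T₄))): 15×2 by 2×8 → 15×8, cost 15·2·8 = 240; cumulative 1000; ((T₁ × (T₂ × (T₃ × T₄))) × T₅): 15×8 by 8×20 → 15×20, cost 15·8·20 = 2400; cumulative 3400. Total 3400.
Difference: |7890 − 3400| = 4490.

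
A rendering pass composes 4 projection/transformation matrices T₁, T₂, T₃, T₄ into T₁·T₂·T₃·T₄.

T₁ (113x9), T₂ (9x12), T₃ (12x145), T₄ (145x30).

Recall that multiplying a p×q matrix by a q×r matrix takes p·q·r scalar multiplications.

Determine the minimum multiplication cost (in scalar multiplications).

85320

Adjacent pairs: T₁T₂ = 113·9·12 = 12204; T₂T₃ = 9·12·145 = 15660; T₃T₄ = 12·145·30 = 52200.
Length 3: T₁..T₃: k=1: 0+15660+113·9·145=163125; k=2: 12204+0+113·12·145=208824 → min 163125 | T₂..T₄: k=2: 0+52200+9·12·30=55440; k=3: 15660+0+9·145·30=54810 → min 54810.
Length 4: T₁..T₄: k=1: 0+54810+113·9·30=85320; k=2: 12204+52200+113·12·30=105084; k=3: 163125+0+113·145·30=654675 → min 85320.
Optimal order: (T₁·((T₂·T₃)·T₄)) with cost 85320.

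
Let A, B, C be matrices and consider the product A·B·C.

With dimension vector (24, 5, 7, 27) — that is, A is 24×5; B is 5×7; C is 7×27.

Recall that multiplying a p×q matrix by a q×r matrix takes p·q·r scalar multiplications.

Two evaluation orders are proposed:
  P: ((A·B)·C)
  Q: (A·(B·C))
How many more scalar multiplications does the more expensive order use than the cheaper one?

Order P = ((A·B)·C): (A·B): 24×5 by 5×7 → 24×7, cost 24·5·7 = 840; ((A·B)·C): 24×7 by 7×27 → 24×27, cost 24·7·27 = 4536; cumulative 5376. Total 5376.
Order Q = (A·(B·C)): (B·C): 5×7 by 7×27 → 5×27, cost 5·7·27 = 945; (A·(B·C)): 24×5 by 5×27 → 24×27, cost 24·5·27 = 3240; cumulative 4185. Total 4185.
Difference: |5376 − 4185| = 1191.

1191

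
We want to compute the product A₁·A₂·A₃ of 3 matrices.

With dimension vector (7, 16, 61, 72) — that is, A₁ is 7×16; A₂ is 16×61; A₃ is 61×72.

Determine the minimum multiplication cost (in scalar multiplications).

37576

Order (A₁·(A₂·A₃)): (A₂·A₃): 16×61 by 61×72 → 16×72, cost 16·61·72 = 70272; (A₁·(A₂·A₃)): 7×16 by 16×72 → 7×72, cost 7·16·72 = 8064; cumulative 78336. Total 78336.
Order ((A₁·A₂)·A₃): (A₁·A₂): 7×16 by 16×61 → 7×61, cost 7·16·61 = 6832; ((A₁·A₂)·A₃): 7×61 by 61×72 → 7×72, cost 7·61·72 = 30744; cumulative 37576. Total 37576.
Minimum: 37576.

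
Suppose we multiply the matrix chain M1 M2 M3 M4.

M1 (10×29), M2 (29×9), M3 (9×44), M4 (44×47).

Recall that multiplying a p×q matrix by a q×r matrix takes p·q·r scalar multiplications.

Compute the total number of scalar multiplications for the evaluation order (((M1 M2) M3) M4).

27250

(M1 M2): 10×29 by 29×9 → 10×9, cost 10·29·9 = 2610
((M1 M2) M3): 10×9 by 9×44 → 10×44, cost 10·9·44 = 3960; cumulative 6570
(((M1 M2) M3) M4): 10×44 by 44×47 → 10×47, cost 10·44·47 = 20680; cumulative 27250
Total: 27250 scalar multiplications.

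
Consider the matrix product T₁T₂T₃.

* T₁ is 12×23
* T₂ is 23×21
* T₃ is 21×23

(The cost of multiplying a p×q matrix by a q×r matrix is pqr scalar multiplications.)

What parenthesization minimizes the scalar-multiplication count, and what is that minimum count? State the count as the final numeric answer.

(T₁(T₂T₃)): cost 17457.
((T₁T₂)T₃): cost 11592.
Optimal: ((T₁T₂)T₃) with cost 11592.

11592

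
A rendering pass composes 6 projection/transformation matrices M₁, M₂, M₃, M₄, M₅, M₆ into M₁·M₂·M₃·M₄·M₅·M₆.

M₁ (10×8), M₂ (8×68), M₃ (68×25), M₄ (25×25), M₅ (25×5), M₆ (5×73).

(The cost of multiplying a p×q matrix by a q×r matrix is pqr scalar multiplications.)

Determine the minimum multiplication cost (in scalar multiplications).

Adjacent pairs: M₁M₂ = 10·8·68 = 5440; M₂M₃ = 8·68·25 = 13600; M₃M₄ = 68·25·25 = 42500; M₄M₅ = 25·25·5 = 3125; M₅M₆ = 25·5·73 = 9125.
Length 3: M₁..M₃: k=1: 0+13600+10·8·25=15600; k=2: 5440+0+10·68·25=22440 → min 15600 | M₂..M₄: k=2: 0+42500+8·68·25=56100; k=3: 13600+0+8·25·25=18600 → min 18600 | M₃..M₅: k=3: 0+3125+68·25·5=11625; k=4: 42500+0+68·25·5=51000 → min 11625 | M₄..M₆: k=4: 0+9125+25·25·73=54750; k=5: 3125+0+25·5·73=12250 → min 12250.
Length 4: M₁..M₄: k=1: 0+18600+10·8·25=20600; k=2: 5440+42500+10·68·25=64940; k=3: 15600+0+10·25·25=21850 → min 20600 | M₂..M₅: k=2: 0+11625+8·68·5=14345; k=3: 13600+3125+8·25·5=17725; k=4: 18600+0+8·25·5=19600 → min 14345 | M₃..M₆: k=3: 0+12250+68·25·73=136350; k=4: 42500+9125+68·25·73=175725; k=5: 11625+0+68·5·73=36445 → min 36445.
Length 5: M₁..M₅: k=1: 0+14345+10·8·5=14745; k=2: 5440+11625+10·68·5=20465; k=3: 15600+3125+10·25·5=19975; k=4: 20600+0+10·25·5=21850 → min 14745 | M₂..M₆: k=2: 0+36445+8·68·73=76157; k=3: 13600+12250+8·25·73=40450; k=4: 18600+9125+8·25·73=42325; k=5: 14345+0+8·5·73=17265 → min 17265.
Length 6: M₁..M₆: k=1: 0+17265+10·8·73=23105; k=2: 5440+36445+10·68·73=91525; k=3: 15600+12250+10·25·73=46100; k=4: 20600+9125+10·25·73=47975; k=5: 14745+0+10·5·73=18395 → min 18395.
Optimal order: ((M₁·(M₂·(M₃·(M₄·M₅))))·M₆) with cost 18395.

18395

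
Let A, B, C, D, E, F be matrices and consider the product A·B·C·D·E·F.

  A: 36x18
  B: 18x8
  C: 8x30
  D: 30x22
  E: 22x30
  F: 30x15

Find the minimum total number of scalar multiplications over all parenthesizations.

23664

Adjacent pairs: AB = 36·18·8 = 5184; BC = 18·8·30 = 4320; CD = 8·30·22 = 5280; DE = 30·22·30 = 19800; EF = 22·30·15 = 9900.
Length 3: A..C: k=1: 0+4320+36·18·30=23760; k=2: 5184+0+36·8·30=13824 → min 13824 | B..D: k=2: 0+5280+18·8·22=8448; k=3: 4320+0+18·30·22=16200 → min 8448 | C..E: k=3: 0+19800+8·30·30=27000; k=4: 5280+0+8·22·30=10560 → min 10560 | D..F: k=4: 0+9900+30·22·15=19800; k=5: 19800+0+30·30·15=33300 → min 19800.
Length 4: A..D: k=1: 0+8448+36·18·22=22704; k=2: 5184+5280+36·8·22=16800; k=3: 13824+0+36·30·22=37584 → min 16800 | B..E: k=2: 0+10560+18·8·30=14880; k=3: 4320+19800+18·30·30=40320; k=4: 8448+0+18·22·30=20328 → min 14880 | C..F: k=3: 0+19800+8·30·15=23400; k=4: 5280+9900+8·22·15=17820; k=5: 10560+0+8·30·15=14160 → min 14160.
Length 5: A..E: k=1: 0+14880+36·18·30=34320; k=2: 5184+10560+36·8·30=24384; k=3: 13824+19800+36·30·30=66024; k=4: 16800+0+36·22·30=40560 → min 24384 | B..F: k=2: 0+14160+18·8·15=16320; k=3: 4320+19800+18·30·15=32220; k=4: 8448+9900+18·22·15=24288; k=5: 14880+0+18·30·15=22980 → min 16320.
Length 6: A..F: k=1: 0+16320+36·18·15=26040; k=2: 5184+14160+36·8·15=23664; k=3: 13824+19800+36·30·15=49824; k=4: 16800+9900+36·22·15=38580; k=5: 24384+0+36·30·15=40584 → min 23664.
Optimal order: ((A·B)·(((C·D)·E)·F)) with cost 23664.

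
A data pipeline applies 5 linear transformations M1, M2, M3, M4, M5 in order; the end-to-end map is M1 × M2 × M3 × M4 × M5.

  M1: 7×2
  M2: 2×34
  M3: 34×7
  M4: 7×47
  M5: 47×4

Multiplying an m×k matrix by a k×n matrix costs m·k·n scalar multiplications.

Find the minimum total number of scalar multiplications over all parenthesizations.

Adjacent pairs: M1M2 = 7·2·34 = 476; M2M3 = 2·34·7 = 476; M3M4 = 34·7·47 = 11186; M4M5 = 7·47·4 = 1316.
Length 3: M1..M3: k=1: 0+476+7·2·7=574; k=2: 476+0+7·34·7=2142 → min 574 | M2..M4: k=2: 0+11186+2·34·47=14382; k=3: 476+0+2·7·47=1134 → min 1134 | M3..M5: k=3: 0+1316+34·7·4=2268; k=4: 11186+0+34·47·4=17578 → min 2268.
Length 4: M1..M4: k=1: 0+1134+7·2·47=1792; k=2: 476+11186+7·34·47=22848; k=3: 574+0+7·7·47=2877 → min 1792 | M2..M5: k=2: 0+2268+2·34·4=2540; k=3: 476+1316+2·7·4=1848; k=4: 1134+0+2·47·4=1510 → min 1510.
Length 5: M1..M5: k=1: 0+1510+7·2·4=1566; k=2: 476+2268+7·34·4=3696; k=3: 574+1316+7·7·4=2086; k=4: 1792+0+7·47·4=3108 → min 1566.
Optimal order: (M1 × (((M2 × M3) × M4) × M5)) with cost 1566.

1566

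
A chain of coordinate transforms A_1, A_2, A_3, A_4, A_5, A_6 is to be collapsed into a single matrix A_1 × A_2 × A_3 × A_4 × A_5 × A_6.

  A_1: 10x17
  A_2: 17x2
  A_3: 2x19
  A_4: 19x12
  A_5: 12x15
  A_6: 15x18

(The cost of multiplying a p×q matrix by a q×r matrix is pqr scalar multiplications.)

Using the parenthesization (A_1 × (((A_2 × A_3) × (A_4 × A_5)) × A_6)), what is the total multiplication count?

16561

(A_2 × A_3): 17×2 by 2×19 → 17×19, cost 17·2·19 = 646
(A_4 × A_5): 19×12 by 12×15 → 19×15, cost 19·12·15 = 3420
((A_2 × A_3) × (A_4 × A_5)): 17×19 by 19×15 → 17×15, cost 17·19·15 = 4845; cumulative 8911
(((A_2 × A_3) × (A_4 × A_5)) × A_6): 17×15 by 15×18 → 17×18, cost 17·15·18 = 4590; cumulative 13501
(A_1 × (((A_2 × A_3) × (A_4 × A_5)) × A_6)): 10×17 by 17×18 → 10×18, cost 10·17·18 = 3060; cumulative 16561
Total: 16561 scalar multiplications.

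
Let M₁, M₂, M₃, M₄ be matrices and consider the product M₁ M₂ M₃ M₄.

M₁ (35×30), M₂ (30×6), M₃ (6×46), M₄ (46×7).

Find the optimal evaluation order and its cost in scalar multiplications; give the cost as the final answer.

Adjacent pairs: M₁M₂ = 35·30·6 = 6300; M₂M₃ = 30·6·46 = 8280; M₃M₄ = 6·46·7 = 1932.
Length 3: M₁..M₃: k=1: 0+8280+35·30·46=56580; k=2: 6300+0+35·6·46=15960 → min 15960 | M₂..M₄: k=2: 0+1932+30·6·7=3192; k=3: 8280+0+30·46·7=17940 → min 3192.
Length 4: M₁..M₄: k=1: 0+3192+35·30·7=10542; k=2: 6300+1932+35·6·7=9702; k=3: 15960+0+35·46·7=27230 → min 9702.
Optimal parenthesization: ((M₁ M₂) (M₃ M₄)) with cost 9702.

9702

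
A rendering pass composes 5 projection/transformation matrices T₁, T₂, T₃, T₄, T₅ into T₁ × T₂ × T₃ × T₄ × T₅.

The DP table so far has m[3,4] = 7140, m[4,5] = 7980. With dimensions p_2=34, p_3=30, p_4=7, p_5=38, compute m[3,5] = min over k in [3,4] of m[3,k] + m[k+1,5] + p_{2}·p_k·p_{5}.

m[3,5] = min over k∈[3,4] of m[3,k]+m[k+1,5]+p_{2}·p_k·p_{5}.
k=3: 0 + 7980 + 34·30·38 = 46740; k=4: 7140 + 0 + 34·7·38 = 16184.
Minimum: 16184 at k=4.

16184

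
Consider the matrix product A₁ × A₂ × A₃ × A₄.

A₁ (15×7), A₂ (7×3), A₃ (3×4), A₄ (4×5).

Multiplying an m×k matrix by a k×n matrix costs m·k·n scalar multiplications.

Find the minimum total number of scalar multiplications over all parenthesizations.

Adjacent pairs: A₁A₂ = 15·7·3 = 315; A₂A₃ = 7·3·4 = 84; A₃A₄ = 3·4·5 = 60.
Length 3: A₁..A₃: k=1: 0+84+15·7·4=504; k=2: 315+0+15·3·4=495 → min 495 | A₂..A₄: k=2: 0+60+7·3·5=165; k=3: 84+0+7·4·5=224 → min 165.
Length 4: A₁..A₄: k=1: 0+165+15·7·5=690; k=2: 315+60+15·3·5=600; k=3: 495+0+15·4·5=795 → min 600.
Optimal order: ((A₁ × A₂) × (A₃ × A₄)) with cost 600.

600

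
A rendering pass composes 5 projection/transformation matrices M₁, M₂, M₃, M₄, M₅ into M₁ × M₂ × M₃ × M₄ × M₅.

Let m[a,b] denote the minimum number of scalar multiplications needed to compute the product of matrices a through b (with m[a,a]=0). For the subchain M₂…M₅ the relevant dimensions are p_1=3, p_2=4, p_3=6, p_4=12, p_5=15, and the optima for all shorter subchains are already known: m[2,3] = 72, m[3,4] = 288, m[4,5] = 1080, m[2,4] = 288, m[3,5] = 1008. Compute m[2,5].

828

m[2,5] = min over k∈[2,4] of m[2,k]+m[k+1,5]+p_{1}·p_k·p_{5}.
k=2: 0 + 1008 + 3·4·15 = 1188; k=3: 72 + 1080 + 3·6·15 = 1422; k=4: 288 + 0 + 3·12·15 = 828.
Minimum: 828 at k=4.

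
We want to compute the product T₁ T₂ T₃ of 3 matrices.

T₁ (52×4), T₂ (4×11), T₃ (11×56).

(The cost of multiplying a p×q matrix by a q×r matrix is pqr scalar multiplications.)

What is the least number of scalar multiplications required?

Order (T₁ (T₂ T₃)): (T₂ T₃): 4×11 by 11×56 → 4×56, cost 4·11·56 = 2464; (T₁ (T₂ T₃)): 52×4 by 4×56 → 52×56, cost 52·4·56 = 11648; cumulative 14112. Total 14112.
Order ((T₁ T₂) T₃): (T₁ T₂): 52×4 by 4×11 → 52×11, cost 52·4·11 = 2288; ((T₁ T₂) T₃): 52×11 by 11×56 → 52×56, cost 52·11·56 = 32032; cumulative 34320. Total 34320.
Minimum: 14112.

14112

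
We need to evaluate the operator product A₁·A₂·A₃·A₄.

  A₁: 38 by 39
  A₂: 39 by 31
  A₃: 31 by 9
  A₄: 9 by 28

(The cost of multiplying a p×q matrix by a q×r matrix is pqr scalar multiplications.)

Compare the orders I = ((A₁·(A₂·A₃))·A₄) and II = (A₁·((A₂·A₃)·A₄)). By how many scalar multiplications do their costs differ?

Order I = ((A₁·(A₂·A₃))·A₄): (A₂·A₃): 39×31 by 31×9 → 39×9, cost 39·31·9 = 10881; (A₁·(A₂·A₃)): 38×39 by 39×9 → 38×9, cost 38·39·9 = 13338; cumulative 24219; ((A₁·(A₂·A₃))·A₄): 38×9 by 9×28 → 38×28, cost 38·9·28 = 9576; cumulative 33795. Total 33795.
Order II = (A₁·((A₂·A₃)·A₄)): (A₂·A₃): 39×31 by 31×9 → 39×9, cost 39·31·9 = 10881; ((A₂·A₃)·A₄): 39×9 by 9×28 → 39×28, cost 39·9·28 = 9828; cumulative 20709; (A₁·((A₂·A₃)·A₄)): 38×39 by 39×28 → 38×28, cost 38·39·28 = 41496; cumulative 62205. Total 62205.
Difference: |33795 − 62205| = 28410.

28410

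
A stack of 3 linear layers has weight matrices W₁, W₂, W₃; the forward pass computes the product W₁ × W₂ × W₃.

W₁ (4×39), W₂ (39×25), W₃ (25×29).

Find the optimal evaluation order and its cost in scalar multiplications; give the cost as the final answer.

(W₁ × (W₂ × W₃)): cost 32799.
((W₁ × W₂) × W₃): cost 6800.
Optimal: ((W₁ × W₂) × W₃) with cost 6800.

6800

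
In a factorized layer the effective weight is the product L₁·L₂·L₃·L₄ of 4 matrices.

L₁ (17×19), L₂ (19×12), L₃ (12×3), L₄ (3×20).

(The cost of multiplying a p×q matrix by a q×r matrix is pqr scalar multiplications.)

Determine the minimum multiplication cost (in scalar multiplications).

Adjacent pairs: L₁L₂ = 17·19·12 = 3876; L₂L₃ = 19·12·3 = 684; L₃L₄ = 12·3·20 = 720.
Length 3: L₁..L₃: k=1: 0+684+17·19·3=1653; k=2: 3876+0+17·12·3=4488 → min 1653 | L₂..L₄: k=2: 0+720+19·12·20=5280; k=3: 684+0+19·3·20=1824 → min 1824.
Length 4: L₁..L₄: k=1: 0+1824+17·19·20=8284; k=2: 3876+720+17·12·20=8676; k=3: 1653+0+17·3·20=2673 → min 2673.
Optimal order: ((L₁·(L₂·L₃))·L₄) with cost 2673.

2673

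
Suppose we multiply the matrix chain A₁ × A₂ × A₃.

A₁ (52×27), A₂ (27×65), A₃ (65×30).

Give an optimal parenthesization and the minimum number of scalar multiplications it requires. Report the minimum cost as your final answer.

94770

(A₁ × (A₂ × A₃)): cost 94770.
((A₁ × A₂) × A₃): cost 192660.
Optimal: (A₁ × (A₂ × A₃)) with cost 94770.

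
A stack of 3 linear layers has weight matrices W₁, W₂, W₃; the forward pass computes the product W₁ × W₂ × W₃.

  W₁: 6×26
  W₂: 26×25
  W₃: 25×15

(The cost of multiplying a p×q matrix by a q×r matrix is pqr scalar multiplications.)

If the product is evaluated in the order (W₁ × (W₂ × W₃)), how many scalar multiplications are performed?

12090

(W₂ × W₃): 26×25 by 25×15 → 26×15, cost 26·25·15 = 9750
(W₁ × (W₂ × W₃)): 6×26 by 26×15 → 6×15, cost 6·26·15 = 2340; cumulative 12090
Total: 12090 scalar multiplications.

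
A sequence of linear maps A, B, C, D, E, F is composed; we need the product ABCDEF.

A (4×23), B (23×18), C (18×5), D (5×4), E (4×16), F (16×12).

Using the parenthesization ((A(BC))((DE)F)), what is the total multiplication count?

(BC): 23×18 by 18×5 → 23×5, cost 23·18·5 = 2070
(A(BC)): 4×23 by 23×5 → 4×5, cost 4·23·5 = 460; cumulative 2530
(DE): 5×4 by 4×16 → 5×16, cost 5·4·16 = 320
((DE)F): 5×16 by 16×12 → 5×12, cost 5·16·12 = 960; cumulative 1280
((A(BC))((DE)F)): 4×5 by 5×12 → 4×12, cost 4·5·12 = 240; cumulative 4050
Total: 4050 scalar multiplications.

4050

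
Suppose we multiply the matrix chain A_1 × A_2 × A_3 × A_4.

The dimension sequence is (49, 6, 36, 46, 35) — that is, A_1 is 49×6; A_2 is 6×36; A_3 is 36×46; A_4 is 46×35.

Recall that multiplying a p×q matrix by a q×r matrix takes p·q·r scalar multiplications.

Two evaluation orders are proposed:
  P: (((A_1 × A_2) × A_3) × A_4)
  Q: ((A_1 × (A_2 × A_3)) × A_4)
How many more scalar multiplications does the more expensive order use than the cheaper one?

Order P = (((A_1 × A_2) × A_3) × A_4): (A_1 × A_2): 49×6 by 6×36 → 49×36, cost 49·6·36 = 10584; ((A_1 × A_2) × A_3): 49×36 by 36×46 → 49×46, cost 49·36·46 = 81144; cumulative 91728; (((A_1 × A_2) × A_3) × A_4): 49×46 by 46×35 → 49×35, cost 49·46·35 = 78890; cumulative 170618. Total 170618.
Order Q = ((A_1 × (A_2 × A_3)) × A_4): (A_2 × A_3): 6×36 by 36×46 → 6×46, cost 6·36·46 = 9936; (A_1 × (A_2 × A_3)): 49×6 by 6×46 → 49×46, cost 49·6·46 = 13524; cumulative 23460; ((A_1 × (A_2 × A_3)) × A_4): 49×46 by 46×35 → 49×35, cost 49·46·35 = 78890; cumulative 102350. Total 102350.
Difference: |170618 − 102350| = 68268.

68268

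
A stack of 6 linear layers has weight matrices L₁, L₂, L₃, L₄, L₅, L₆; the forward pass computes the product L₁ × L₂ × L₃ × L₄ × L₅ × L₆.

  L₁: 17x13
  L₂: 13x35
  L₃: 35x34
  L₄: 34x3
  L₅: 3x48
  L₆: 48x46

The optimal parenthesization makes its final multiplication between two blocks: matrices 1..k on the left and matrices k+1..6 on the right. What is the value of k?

4

Adjacent pairs: L₁L₂ = 17·13·35 = 7735; L₂L₃ = 13·35·34 = 15470; L₃L₄ = 35·34·3 = 3570; L₄L₅ = 34·3·48 = 4896; L₅L₆ = 3·48·46 = 6624.
Length 3: L₁..L₃: k=1: 0+15470+17·13·34=22984; k=2: 7735+0+17·35·34=27965 → min 22984 | L₂..L₄: k=2: 0+3570+13·35·3=4935; k=3: 15470+0+13·34·3=16796 → min 4935 | L₃..L₅: k=3: 0+4896+35·34·48=62016; k=4: 3570+0+35·3·48=8610 → min 8610 | L₄..L₆: k=4: 0+6624+34·3·46=11316; k=5: 4896+0+34·48·46=79968 → min 11316.
Length 4: L₁..L₄: k=1: 0+4935+17·13·3=5598; k=2: 7735+3570+17·35·3=13090; k=3: 22984+0+17·34·3=24718 → min 5598 | L₂..L₅: k=2: 0+8610+13·35·48=30450; k=3: 15470+4896+13·34·48=41582; k=4: 4935+0+13·3·48=6807 → min 6807 | L₃..L₆: k=3: 0+11316+35·34·46=66056; k=4: 3570+6624+35·3·46=15024; k=5: 8610+0+35·48·46=85890 → min 15024.
Length 5: L₁..L₅: k=1: 0+6807+17·13·48=17415; k=2: 7735+8610+17·35·48=44905; k=3: 22984+4896+17·34·48=55624; k=4: 5598+0+17·3·48=8046 → min 8046 | L₂..L₆: k=2: 0+15024+13·35·46=35954; k=3: 15470+11316+13·34·46=47118; k=4: 4935+6624+13·3·46=13353; k=5: 6807+0+13·48·46=35511 → min 13353.
Top-level splits: k=1: (L₁..L₁)·(L₂..L₆) → 0+13353+17·13·46 = 23519; k=2: (L₁..L₂)·(L₃..L₆) → 7735+15024+17·35·46 = 50129; k=3: (L₁..L₃)·(L₄..L₆) → 22984+11316+17·34·46 = 60888; k=4: (L₁..L₄)·(L₅..L₆) → 5598+6624+17·3·46 = 14568; k=5: (L₁..L₅)·(L₆..L₆) → 8046+0+17·48·46 = 45582.
Best split is after L₄, i.e. k = 4.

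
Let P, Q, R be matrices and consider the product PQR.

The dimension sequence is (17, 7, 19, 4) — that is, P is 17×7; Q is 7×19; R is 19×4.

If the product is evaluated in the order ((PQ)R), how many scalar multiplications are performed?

(PQ): 17×7 by 7×19 → 17×19, cost 17·7·19 = 2261
((PQ)R): 17×19 by 19×4 → 17×4, cost 17·19·4 = 1292; cumulative 3553
Total: 3553 scalar multiplications.

3553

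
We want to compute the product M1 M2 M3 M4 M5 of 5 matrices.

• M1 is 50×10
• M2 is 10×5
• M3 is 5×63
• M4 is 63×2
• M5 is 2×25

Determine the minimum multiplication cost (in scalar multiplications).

4230

Adjacent pairs: M1M2 = 50·10·5 = 2500; M2M3 = 10·5·63 = 3150; M3M4 = 5·63·2 = 630; M4M5 = 63·2·25 = 3150.
Length 3: M1..M3: k=1: 0+3150+50·10·63=34650; k=2: 2500+0+50·5·63=18250 → min 18250 | M2..M4: k=2: 0+630+10·5·2=730; k=3: 3150+0+10·63·2=4410 → min 730 | M3..M5: k=3: 0+3150+5·63·25=11025; k=4: 630+0+5·2·25=880 → min 880.
Length 4: M1..M4: k=1: 0+730+50·10·2=1730; k=2: 2500+630+50·5·2=3630; k=3: 18250+0+50·63·2=24550 → min 1730 | M2..M5: k=2: 0+880+10·5·25=2130; k=3: 3150+3150+10·63·25=22050; k=4: 730+0+10·2·25=1230 → min 1230.
Length 5: M1..M5: k=1: 0+1230+50·10·25=13730; k=2: 2500+880+50·5·25=9630; k=3: 18250+3150+50·63·25=100150; k=4: 1730+0+50·2·25=4230 → min 4230.
Optimal order: ((M1 (M2 (M3 M4))) M5) with cost 4230.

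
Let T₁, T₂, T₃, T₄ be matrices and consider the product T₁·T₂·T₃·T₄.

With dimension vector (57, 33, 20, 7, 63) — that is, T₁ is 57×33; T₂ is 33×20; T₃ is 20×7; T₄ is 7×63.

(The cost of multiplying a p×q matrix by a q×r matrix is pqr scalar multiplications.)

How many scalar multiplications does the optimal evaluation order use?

Adjacent pairs: T₁T₂ = 57·33·20 = 37620; T₂T₃ = 33·20·7 = 4620; T₃T₄ = 20·7·63 = 8820.
Length 3: T₁..T₃: k=1: 0+4620+57·33·7=17787; k=2: 37620+0+57·20·7=45600 → min 17787 | T₂..T₄: k=2: 0+8820+33·20·63=50400; k=3: 4620+0+33·7·63=19173 → min 19173.
Length 4: T₁..T₄: k=1: 0+19173+57·33·63=137676; k=2: 37620+8820+57·20·63=118260; k=3: 17787+0+57·7·63=42924 → min 42924.
Optimal order: ((T₁·(T₂·T₃))·T₄) with cost 42924.

42924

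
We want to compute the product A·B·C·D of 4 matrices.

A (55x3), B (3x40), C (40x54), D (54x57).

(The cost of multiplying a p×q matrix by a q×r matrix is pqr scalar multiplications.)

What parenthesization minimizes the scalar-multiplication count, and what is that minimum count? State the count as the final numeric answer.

Adjacent pairs: AB = 55·3·40 = 6600; BC = 3·40·54 = 6480; CD = 40·54·57 = 123120.
Length 3: A..C: k=1: 0+6480+55·3·54=15390; k=2: 6600+0+55·40·54=125400 → min 15390 | B..D: k=2: 0+123120+3·40·57=129960; k=3: 6480+0+3·54·57=15714 → min 15714.
Length 4: A..D: k=1: 0+15714+55·3·57=25119; k=2: 6600+123120+55·40·57=255120; k=3: 15390+0+55·54·57=184680 → min 25119.
Optimal parenthesization: (A·((B·C)·D)) with cost 25119.

25119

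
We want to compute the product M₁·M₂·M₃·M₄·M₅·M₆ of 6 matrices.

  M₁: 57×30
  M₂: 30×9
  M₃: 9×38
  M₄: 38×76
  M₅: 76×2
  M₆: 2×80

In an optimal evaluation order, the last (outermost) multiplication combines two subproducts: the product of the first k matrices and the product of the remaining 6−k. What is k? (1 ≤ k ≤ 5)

5

Adjacent pairs: M₁M₂ = 57·30·9 = 15390; M₂M₃ = 30·9·38 = 10260; M₃M₄ = 9·38·76 = 25992; M₄M₅ = 38·76·2 = 5776; M₅M₆ = 76·2·80 = 12160.
Length 3: M₁..M₃: k=1: 0+10260+57·30·38=75240; k=2: 15390+0+57·9·38=34884 → min 34884 | M₂..M₄: k=2: 0+25992+30·9·76=46512; k=3: 10260+0+30·38·76=96900 → min 46512 | M₃..M₅: k=3: 0+5776+9·38·2=6460; k=4: 25992+0+9·76·2=27360 → min 6460 | M₄..M₆: k=4: 0+12160+38·76·80=243200; k=5: 5776+0+38·2·80=11856 → min 11856.
Length 4: M₁..M₄: k=1: 0+46512+57·30·76=176472; k=2: 15390+25992+57·9·76=80370; k=3: 34884+0+57·38·76=199500 → min 80370 | M₂..M₅: k=2: 0+6460+30·9·2=7000; k=3: 10260+5776+30·38·2=18316; k=4: 46512+0+30·76·2=51072 → min 7000 | M₃..M₆: k=3: 0+11856+9·38·80=39216; k=4: 25992+12160+9·76·80=92872; k=5: 6460+0+9·2·80=7900 → min 7900.
Length 5: M₁..M₅: k=1: 0+7000+57·30·2=10420; k=2: 15390+6460+57·9·2=22876; k=3: 34884+5776+57·38·2=44992; k=4: 80370+0+57·76·2=89034 → min 10420 | M₂..M₆: k=2: 0+7900+30·9·80=29500; k=3: 10260+11856+30·38·80=113316; k=4: 46512+12160+30·76·80=241072; k=5: 7000+0+30·2·80=11800 → min 11800.
Top-level splits: k=1: (M₁..M₁)·(M₂..M₆) → 0+11800+57·30·80 = 148600; k=2: (M₁..M₂)·(M₃..M₆) → 15390+7900+57·9·80 = 64330; k=3: (M₁..M₃)·(M₄..M₆) → 34884+11856+57·38·80 = 220020; k=4: (M₁..M₄)·(M₅..M₆) → 80370+12160+57·76·80 = 439090; k=5: (M₁..M₅)·(M₆..M₆) → 10420+0+57·2·80 = 19540.
Best split is after M₅, i.e. k = 5.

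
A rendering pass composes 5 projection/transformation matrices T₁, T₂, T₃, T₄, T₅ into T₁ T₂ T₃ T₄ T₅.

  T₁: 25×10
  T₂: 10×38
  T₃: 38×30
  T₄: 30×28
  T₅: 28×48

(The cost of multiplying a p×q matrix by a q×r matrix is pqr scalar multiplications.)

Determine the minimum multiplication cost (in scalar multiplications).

45240

Adjacent pairs: T₁T₂ = 25·10·38 = 9500; T₂T₃ = 10·38·30 = 11400; T₃T₄ = 38·30·28 = 31920; T₄T₅ = 30·28·48 = 40320.
Length 3: T₁..T₃: k=1: 0+11400+25·10·30=18900; k=2: 9500+0+25·38·30=38000 → min 18900 | T₂..T₄: k=2: 0+31920+10·38·28=42560; k=3: 11400+0+10·30·28=19800 → min 19800 | T₃..T₅: k=3: 0+40320+38·30·48=95040; k=4: 31920+0+38·28·48=82992 → min 82992.
Length 4: T₁..T₄: k=1: 0+19800+25·10·28=26800; k=2: 9500+31920+25·38·28=68020; k=3: 18900+0+25·30·28=39900 → min 26800 | T₂..T₅: k=2: 0+82992+10·38·48=101232; k=3: 11400+40320+10·30·48=66120; k=4: 19800+0+10·28·48=33240 → min 33240.
Length 5: T₁..T₅: k=1: 0+33240+25·10·48=45240; k=2: 9500+82992+25·38·48=138092; k=3: 18900+40320+25·30·48=95220; k=4: 26800+0+25·28·48=60400 → min 45240.
Optimal order: (T₁ (((T₂ T₃) T₄) T₅)) with cost 45240.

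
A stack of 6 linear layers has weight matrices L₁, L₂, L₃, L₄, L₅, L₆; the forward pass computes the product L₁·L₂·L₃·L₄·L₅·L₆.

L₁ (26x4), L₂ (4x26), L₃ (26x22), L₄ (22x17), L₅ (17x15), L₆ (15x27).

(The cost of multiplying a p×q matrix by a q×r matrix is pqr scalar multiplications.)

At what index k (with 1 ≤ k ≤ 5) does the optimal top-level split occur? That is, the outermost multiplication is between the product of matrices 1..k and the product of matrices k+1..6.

1

Adjacent pairs: L₁L₂ = 26·4·26 = 2704; L₂L₃ = 4·26·22 = 2288; L₃L₄ = 26·22·17 = 9724; L₄L₅ = 22·17·15 = 5610; L₅L₆ = 17·15·27 = 6885.
Length 3: L₁..L₃: k=1: 0+2288+26·4·22=4576; k=2: 2704+0+26·26·22=17576 → min 4576 | L₂..L₄: k=2: 0+9724+4·26·17=11492; k=3: 2288+0+4·22·17=3784 → min 3784 | L₃..L₅: k=3: 0+5610+26·22·15=14190; k=4: 9724+0+26·17·15=16354 → min 14190 | L₄..L₆: k=4: 0+6885+22·17·27=16983; k=5: 5610+0+22·15·27=14520 → min 14520.
Length 4: L₁..L₄: k=1: 0+3784+26·4·17=5552; k=2: 2704+9724+26·26·17=23920; k=3: 4576+0+26·22·17=14300 → min 5552 | L₂..L₅: k=2: 0+14190+4·26·15=15750; k=3: 2288+5610+4·22·15=9218; k=4: 3784+0+4·17·15=4804 → min 4804 | L₃..L₆: k=3: 0+14520+26·22·27=29964; k=4: 9724+6885+26·17·27=28543; k=5: 14190+0+26·15·27=24720 → min 24720.
Length 5: L₁..L₅: k=1: 0+4804+26·4·15=6364; k=2: 2704+14190+26·26·15=27034; k=3: 4576+5610+26·22·15=18766; k=4: 5552+0+26·17·15=12182 → min 6364 | L₂..L₆: k=2: 0+24720+4·26·27=27528; k=3: 2288+14520+4·22·27=19184; k=4: 3784+6885+4·17·27=12505; k=5: 4804+0+4·15·27=6424 → min 6424.
Top-level splits: k=1: (L₁..L₁)·(L₂..L₆) → 0+6424+26·4·27 = 9232; k=2: (L₁..L₂)·(L₃..L₆) → 2704+24720+26·26·27 = 45676; k=3: (L₁..L₃)·(L₄..L₆) → 4576+14520+26·22·27 = 34540; k=4: (L₁..L₄)·(L₅..L₆) → 5552+6885+26·17·27 = 24371; k=5: (L₁..L₅)·(L₆..L₆) → 6364+0+26·15·27 = 16894.
Best split is after L₁, i.e. k = 1.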